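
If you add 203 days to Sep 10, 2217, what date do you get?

April 1, 2218

Sep has 30 days: +21 → Oct 1, 2217 (182 left).
Oct has 31 days: +31 → Nov 1, 2217 (151 left).
Nov has 30 days: +30 → Dec 1, 2217 (121 left).
Dec has 31 days: +31 → Jan 1, 2218 (90 left).
Jan has 31 days: +31 → Feb 1, 2218 (59 left).
Feb has 28 days: +28 → Mar 1, 2218 (31 left).
Mar has 31 days: +31 → Apr 1, 2218 (0 left).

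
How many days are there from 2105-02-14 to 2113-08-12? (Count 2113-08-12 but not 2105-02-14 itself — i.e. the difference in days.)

3101

Feb 14, 2105 → Feb 14, 2106: 365 days.
Feb 14, 2106 → Feb 14, 2107: 365 days.
Feb 14, 2107 → Feb 14, 2108: 365 days.
Feb 14, 2108 → Feb 14, 2109: 366 days (Feb 29, 2108 is in that span).
Feb 14, 2109 → Feb 14, 2110: 365 days.
Feb 14, 2110 → Feb 14, 2111: 365 days.
Feb 14, 2111 → Feb 14, 2112: 365 days.
Feb 14, 2112 → Feb 14, 2113: 366 days (Feb 29, 2112 is in that span).
Feb 14, 2113 → Mar 14, 2113: 28 days (February has 28).
Mar 14, 2113 → Apr 14, 2113: 31 days (March has 31).
Apr 14, 2113 → May 14, 2113: 30 days (April has 30).
May 14, 2113 → Jun 14, 2113: 31 days (May has 31).
Jun 14, 2113 → Jul 14, 2113: 30 days (June has 30).
Jul 14, 2113 → Aug 12, 2113: 29 days.
Total: 3101 days.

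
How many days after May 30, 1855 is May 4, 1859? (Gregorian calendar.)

1435

May 30, 1855 → May 30, 1856: 366 days (Feb 29, 1856 is in that span).
May 30, 1856 → May 30, 1857: 365 days.
May 30, 1857 → May 30, 1858: 365 days.
May 30, 1858 → Jun 30, 1858: 31 days (May has 31).
Jun 30, 1858 → Jul 30, 1858: 30 days (June has 30).
Jul 30, 1858 → Aug 30, 1858: 31 days (July has 31).
Aug 30, 1858 → Sep 30, 1858: 31 days (August has 31).
Sep 30, 1858 → Oct 30, 1858: 30 days (September has 30).
Oct 30, 1858 → Nov 30, 1858: 31 days (October has 31).
Nov 30, 1858 → Dec 30, 1858: 30 days (November has 30).
Dec 30, 1858 → Jan 30, 1859: 31 days (December has 31).
Jan 30, 1859 → Feb 28, 1859: 29 days (January has 31).
Feb 28, 1859 → Mar 28, 1859: 28 days (February has 28).
Mar 28, 1859 → Apr 28, 1859: 31 days (March has 31).
Apr 28, 1859 → May 4, 1859: 6 days.
Total: 1435 days.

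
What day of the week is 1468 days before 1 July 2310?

First find the weekday of Jul 1, 2310. Doomsday rule: the anchor day for the 2300s is Wednesday. For year 10: 10÷12 = 0 r 10, and 10÷4 = 2, so 0+10+2 = 12.
Wednesday + 12 ≡ Monday — that's 2310's doomsday.
In July the doomsday date is Jul 11.
Jul 1 is 10 days before Jul 11; 10 mod 7 = 3, so Monday − 3 = Friday.
1468 mod 7 = 5, so 1468 days before a Friday is Friday − 5 = Sunday.

Sunday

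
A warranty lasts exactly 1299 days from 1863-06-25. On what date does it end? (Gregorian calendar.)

January 14, 1867

+366 (one year; includes Feb 29, 1864) → Jun 25, 1864 (933 left).
+365 (one year) → Jun 25, 1865 (568 left).
+365 (one year) → Jun 25, 1866 (203 left).
Jun has 30 days: +6 → Jul 1, 1866 (197 left).
Jul has 31 days: +31 → Aug 1, 1866 (166 left).
Aug has 31 days: +31 → Sep 1, 1866 (135 left).
Sep has 30 days: +30 → Oct 1, 1866 (105 left).
Oct has 31 days: +31 → Nov 1, 1866 (74 left).
Nov has 30 days: +30 → Dec 1, 1866 (44 left).
Dec has 31 days: +31 → Jan 1, 1867 (13 left).
+13 → Jan 14, 1867.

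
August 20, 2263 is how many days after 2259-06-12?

Jun 12, 2259 → Jun 12, 2260: 366 days (Feb 29, 2260 is in that span).
Jun 12, 2260 → Jun 12, 2261: 365 days.
Jun 12, 2261 → Jun 12, 2262: 365 days.
Jun 12, 2262 → Jun 12, 2263: 365 days.
Jun 12, 2263 → Jul 12, 2263: 30 days (June has 30).
Jul 12, 2263 → Aug 12, 2263: 31 days (July has 31).
Aug 12, 2263 → Aug 20, 2263: 8 days.
Total: 1530 days.

1530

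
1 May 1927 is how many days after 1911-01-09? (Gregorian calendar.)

Jan 9, 1911 → Jan 9, 1912: 365 days.
Jan 9, 1912 → Jan 9, 1913: 366 days (Feb 29, 1912 is in that span).
Jan 9, 1913 → Jan 9, 1914: 365 days.
Jan 9, 1914 → Jan 9, 1915: 365 days.
Jan 9, 1915 → Jan 9, 1916: 365 days.
Jan 9, 1916 → Jan 9, 1917: 366 days (Feb 29, 1916 is in that span).
Jan 9, 1917 → Jan 9, 1918: 365 days.
Jan 9, 1918 → Jan 9, 1919: 365 days.
Jan 9, 1919 → Jan 9, 1920: 365 days.
Jan 9, 1920 → Jan 9, 1921: 366 days (Feb 29, 1920 is in that span).
Jan 9, 1921 → Jan 9, 1922: 365 days.
Jan 9, 1922 → Jan 9, 1923: 365 days.
Jan 9, 1923 → Jan 9, 1924: 365 days.
Jan 9, 1924 → Jan 9, 1925: 366 days (Feb 29, 1924 is in that span).
Jan 9, 1925 → Jan 9, 1926: 365 days.
Jan 9, 1926 → Jan 9, 1927: 365 days.
Jan 9, 1927 → Feb 9, 1927: 31 days (January has 31).
Feb 9, 1927 → Mar 9, 1927: 28 days (February has 28).
Mar 9, 1927 → Apr 9, 1927: 31 days (March has 31).
Apr 9, 1927 → May 1, 1927: 22 days.
Total: 5956 days.

5956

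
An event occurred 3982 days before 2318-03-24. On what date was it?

−365 (one year) → Mar 24, 2317 (3617 left).
−365 (one year) → Mar 24, 2316 (3252 left).
−366 (one year; includes Feb 29, 2316) → Mar 24, 2315 (2886 left).
−365 (one year) → Mar 24, 2314 (2521 left).
−365 (one year) → Mar 24, 2313 (2156 left).
−365 (one year) → Mar 24, 2312 (1791 left).
−366 (one year; includes Feb 29, 2312) → Mar 24, 2311 (1425 left).
−365 (one year) → Mar 24, 2310 (1060 left).
−365 (one year) → Mar 24, 2309 (695 left).
−365 (one year) → Mar 24, 2308 (330 left).
−24 → Feb 29, 2308 (end of Feb, 29 days; 306 left).
−29 → Jan 31, 2308 (end of Jan, 31 days; 277 left).
−31 → Dec 31, 2307 (end of Dec, 31 days; 246 left).
−31 → Nov 30, 2307 (end of Nov, 30 days; 215 left).
−30 → Oct 31, 2307 (end of Oct, 31 days; 185 left).
−31 → Sep 30, 2307 (end of Sep, 30 days; 154 left).
−30 → Aug 31, 2307 (end of Aug, 31 days; 124 left).
−31 → Jul 31, 2307 (end of Jul, 31 days; 93 left).
−31 → Jun 30, 2307 (end of Jun, 30 days; 62 left).
−30 → May 31, 2307 (end of May, 31 days; 32 left).
−31 → Apr 30, 2307 (end of Apr, 30 days; 1 left).
−1 → Apr 29, 2307.

April 29, 2307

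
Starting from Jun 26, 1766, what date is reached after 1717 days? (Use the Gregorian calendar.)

March 9, 1771

+365 (one year) → Jun 26, 1767 (1352 left).
+366 (one year; includes Feb 29, 1768) → Jun 26, 1768 (986 left).
+365 (one year) → Jun 26, 1769 (621 left).
+365 (one year) → Jun 26, 1770 (256 left).
Jun has 30 days: +5 → Jul 1, 1770 (251 left).
Jul has 31 days: +31 → Aug 1, 1770 (220 left).
Aug has 31 days: +31 → Sep 1, 1770 (189 left).
Sep has 30 days: +30 → Oct 1, 1770 (159 left).
Oct has 31 days: +31 → Nov 1, 1770 (128 left).
Nov has 30 days: +30 → Dec 1, 1770 (98 left).
Dec has 31 days: +31 → Jan 1, 1771 (67 left).
Jan has 31 days: +31 → Feb 1, 1771 (36 left).
Feb has 28 days: +28 → Mar 1, 1771 (8 left).
+8 → Mar 9, 1771.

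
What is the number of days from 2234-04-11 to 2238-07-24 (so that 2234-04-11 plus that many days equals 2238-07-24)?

1565

Apr 11, 2234 → Apr 11, 2235: 365 days.
Apr 11, 2235 → Apr 11, 2236: 366 days (Feb 29, 2236 is in that span).
Apr 11, 2236 → Apr 11, 2237: 365 days.
Apr 11, 2237 → Apr 11, 2238: 365 days.
Apr 11, 2238 → May 11, 2238: 30 days (April has 30).
May 11, 2238 → Jun 11, 2238: 31 days (May has 31).
Jun 11, 2238 → Jul 11, 2238: 30 days (June has 30).
Jul 11, 2238 → Jul 24, 2238: 13 days.
Total: 1565 days.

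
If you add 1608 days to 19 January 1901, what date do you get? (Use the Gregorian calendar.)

June 15, 1905

+365 (one year) → Jan 19, 1902 (1243 left).
+365 (one year) → Jan 19, 1903 (878 left).
+365 (one year) → Jan 19, 1904 (513 left).
+366 (one year; includes Feb 29, 1904) → Jan 19, 1905 (147 left).
Jan has 31 days: +13 → Feb 1, 1905 (134 left).
Feb has 28 days: +28 → Mar 1, 1905 (106 left).
Mar has 31 days: +31 → Apr 1, 1905 (75 left).
Apr has 30 days: +30 → May 1, 1905 (45 left).
May has 31 days: +31 → Jun 1, 1905 (14 left).
+14 → Jun 15, 1905.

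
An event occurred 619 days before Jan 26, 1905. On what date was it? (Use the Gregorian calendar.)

May 18, 1903

−366 (one year; includes Feb 29, 1904) → Jan 26, 1904 (253 left).
−26 → Dec 31, 1903 (end of Dec, 31 days; 227 left).
−31 → Nov 30, 1903 (end of Nov, 30 days; 196 left).
−30 → Oct 31, 1903 (end of Oct, 31 days; 166 left).
−31 → Sep 30, 1903 (end of Sep, 30 days; 135 left).
−30 → Aug 31, 1903 (end of Aug, 31 days; 105 left).
−31 → Jul 31, 1903 (end of Jul, 31 days; 74 left).
−31 → Jun 30, 1903 (end of Jun, 30 days; 43 left).
−30 → May 31, 1903 (end of May, 31 days; 13 left).
−13 → May 18, 1903.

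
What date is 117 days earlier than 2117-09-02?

May 8, 2117

−2 → Aug 31, 2117 (end of Aug, 31 days; 115 left).
−31 → Jul 31, 2117 (end of Jul, 31 days; 84 left).
−31 → Jun 30, 2117 (end of Jun, 30 days; 53 left).
−30 → May 31, 2117 (end of May, 31 days; 23 left).
−23 → May 8, 2117.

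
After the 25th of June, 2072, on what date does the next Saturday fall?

July 2, 2072

Jun 25, 2072 is a Saturday.
From Saturday to the next Saturday is 7 days.
Jun 25, 2072 + 7 = Jul 2, 2072.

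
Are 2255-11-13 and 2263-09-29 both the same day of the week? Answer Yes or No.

Yes

From Nov 13, 2255 to Sep 29, 2263 is 2877 days.
2877 mod 7 = 0, so they are the same weekday.
(Nov 13, 2255 is a Tuesday; Sep 29, 2263 is a Tuesday.)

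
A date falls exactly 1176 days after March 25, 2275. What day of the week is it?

Mar 25, 2275 is a Thursday.
1176 mod 7 = 0, so 1176 days after a Thursday is Thursday + 0 = Thursday.

Thursday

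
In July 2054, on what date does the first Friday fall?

July 3, 2054

July 1, 2054 is a Wednesday.
The first Friday is therefore July 3 (2 days later).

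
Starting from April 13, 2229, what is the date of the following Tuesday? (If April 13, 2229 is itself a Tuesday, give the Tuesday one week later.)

Apr 13, 2229 is a Monday.
From Monday to the next Tuesday is 1 day.
Apr 13, 2229 + 1 = Apr 14, 2229.

April 14, 2229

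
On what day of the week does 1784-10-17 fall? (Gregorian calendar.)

Doomsday rule: the anchor day for the 1700s is Sunday. For year 84: 84÷12 = 7 r 0, and 0÷4 = 0, so 7+0+0 = 7.
Sunday + 7 ≡ Sunday — that's 1784's doomsday.
In October the doomsday date is Oct 10.
Oct 17 is 7 days after Oct 10; 7 mod 7 = 0, so Sunday + 0 = Sunday.

Sunday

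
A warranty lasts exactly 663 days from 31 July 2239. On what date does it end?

May 24, 2241

+366 (one year; includes Feb 29, 2240) → Jul 31, 2240 (297 left).
Jul has 31 days: +1 → Aug 1, 2240 (296 left).
Aug has 31 days: +31 → Sep 1, 2240 (265 left).
Sep has 30 days: +30 → Oct 1, 2240 (235 left).
Oct has 31 days: +31 → Nov 1, 2240 (204 left).
Nov has 30 days: +30 → Dec 1, 2240 (174 left).
Dec has 31 days: +31 → Jan 1, 2241 (143 left).
Jan has 31 days: +31 → Feb 1, 2241 (112 left).
Feb has 28 days: +28 → Mar 1, 2241 (84 left).
Mar has 31 days: +31 → Apr 1, 2241 (53 left).
Apr has 30 days: +30 → May 1, 2241 (23 left).
+23 → May 24, 2241.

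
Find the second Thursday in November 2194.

November 1, 2194 is a Saturday.
The first Thursday is therefore November 6 (5 days later).
The second Thursday is 6 + 1×7 = November 13.

November 13, 2194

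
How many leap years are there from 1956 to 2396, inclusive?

108

Multiples of 4 in [1956,2396]: 111.
Of those, multiples of 100: 4 (not leap unless ÷400).
Multiples of 400: 1.
Leap years = 111 − 4 + 1 = 108.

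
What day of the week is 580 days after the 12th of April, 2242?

Monday

First find the weekday of Apr 12, 2242. Doomsday rule: the anchor day for the 2200s is Friday. For year 42: 42÷12 = 3 r 6, and 6÷4 = 1, so 3+6+1 = 10.
Friday + 10 ≡ Monday — that's 2242's doomsday.
In April the doomsday date is Apr 4.
Apr 12 is 8 days after Apr 4; 8 mod 7 = 1, so Monday + 1 = Tuesday.
580 mod 7 = 6, so 580 days after a Tuesday is Tuesday + 6 = Monday.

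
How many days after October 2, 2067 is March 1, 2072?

Oct 2, 2067 → Oct 2, 2068: 366 days (Feb 29, 2068 is in that span).
Oct 2, 2068 → Oct 2, 2069: 365 days.
Oct 2, 2069 → Oct 2, 2070: 365 days.
Oct 2, 2070 → Oct 2, 2071: 365 days.
Oct 2, 2071 → Nov 2, 2071: 31 days (October has 31).
Nov 2, 2071 → Dec 2, 2071: 30 days (November has 30).
Dec 2, 2071 → Jan 2, 2072: 31 days (December has 31).
Jan 2, 2072 → Feb 2, 2072: 31 days (January has 31).
Feb 2, 2072 → Mar 1, 2072: 28 days.
Total: 1612 days.

1612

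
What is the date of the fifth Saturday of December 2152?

December 1, 2152 is a Friday.
The first Saturday is therefore December 2 (1 days later).
The fifth Saturday is 2 + 4×7 = December 30.

December 30, 2152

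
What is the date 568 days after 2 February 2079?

+365 (one year) → Feb 2, 2080 (203 left).
Feb has 29 days: +28 → Mar 1, 2080 (175 left).
Mar has 31 days: +31 → Apr 1, 2080 (144 left).
Apr has 30 days: +30 → May 1, 2080 (114 left).
May has 31 days: +31 → Jun 1, 2080 (83 left).
Jun has 30 days: +30 → Jul 1, 2080 (53 left).
Jul has 31 days: +31 → Aug 1, 2080 (22 left).
+22 → Aug 23, 2080.

August 23, 2080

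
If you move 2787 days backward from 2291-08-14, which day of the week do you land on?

First find the weekday of Aug 14, 2291. Doomsday rule: the anchor day for the 2200s is Friday. For year 91: 91÷12 = 7 r 7, and 7÷4 = 1, so 7+7+1 = 15.
Friday + 15 ≡ Saturday — that's 2291's doomsday.
In August the doomsday date is Aug 8.
Aug 14 is 6 days after Aug 8; 6 mod 7 = 6, so Saturday + 6 = Friday.
2787 mod 7 = 1, so 2787 days before a Friday is Friday − 1 = Thursday.

Thursday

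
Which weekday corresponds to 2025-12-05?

Friday

January 1, 2025 is a Wednesday.
Jan 1, 2025 → Feb 1, 2025: 31 days (January has 31).
Feb 1, 2025 → Mar 1, 2025: 28 days (February has 28).
Mar 1, 2025 → Apr 1, 2025: 31 days (March has 31).
Apr 1, 2025 → May 1, 2025: 30 days (April has 30).
May 1, 2025 → Jun 1, 2025: 31 days (May has 31).
Jun 1, 2025 → Jul 1, 2025: 30 days (June has 30).
Jul 1, 2025 → Aug 1, 2025: 31 days (July has 31).
Aug 1, 2025 → Sep 1, 2025: 31 days (August has 31).
Sep 1, 2025 → Oct 1, 2025: 30 days (September has 30).
Oct 1, 2025 → Nov 1, 2025: 31 days (October has 31).
Nov 1, 2025 → Dec 1, 2025: 30 days (November has 30).
Dec 1, 2025 → Dec 5, 2025: 4 days.
Total: 338 days.
338 mod 7 = 2, so Wednesday + 2 = Friday.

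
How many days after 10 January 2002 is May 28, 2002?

138

Jan 10, 2002 → Feb 10, 2002: 31 days (January has 31).
Feb 10, 2002 → Mar 10, 2002: 28 days (February has 28).
Mar 10, 2002 → Apr 10, 2002: 31 days (March has 31).
Apr 10, 2002 → May 10, 2002: 30 days (April has 30).
May 10, 2002 → May 28, 2002: 18 days.
Total: 138 days.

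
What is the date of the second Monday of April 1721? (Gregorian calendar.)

April 1, 1721 is a Tuesday.
The first Monday is therefore April 7 (6 days later).
The second Monday is 7 + 1×7 = April 14.

April 14, 1721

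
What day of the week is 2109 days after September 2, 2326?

First find the weekday of Sep 2, 2326. Doomsday rule: the anchor day for the 2300s is Wednesday. For year 26: 26÷12 = 2 r 2, and 2÷4 = 0, so 2+2+0 = 4.
Wednesday + 4 ≡ Sunday — that's 2326's doomsday.
In September the doomsday date is Sep 5.
Sep 2 is 3 days before Sep 5; 3 mod 7 = 3, so Sunday − 3 = Thursday.
2109 mod 7 = 2, so 2109 days after a Thursday is Thursday + 2 = Saturday.

Saturday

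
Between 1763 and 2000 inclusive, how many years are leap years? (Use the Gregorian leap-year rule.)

58

Multiples of 4 in [1763,2000]: 60.
Of those, multiples of 100: 3 (not leap unless ÷400).
Multiples of 400: 1.
Leap years = 60 − 3 + 1 = 58.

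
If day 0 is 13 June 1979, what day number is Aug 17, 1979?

65

Jun 13, 1979 → Jul 13, 1979: 30 days (June has 30).
Jul 13, 1979 → Aug 13, 1979: 31 days (July has 31).
Aug 13, 1979 → Aug 17, 1979: 4 days.
Total: 65 days.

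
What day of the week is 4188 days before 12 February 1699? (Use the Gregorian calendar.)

First find the weekday of Feb 12, 1699. Doomsday rule: the anchor day for the 1600s is Tuesday. For year 99: 99÷12 = 8 r 3, and 3÷4 = 0, so 8+3+0 = 11.
Tuesday + 11 ≡ Saturday — that's 1699's doomsday.
In February the doomsday date is Feb 28 (1699 is not a leap year).
Feb 12 is 16 days before Feb 28; 16 mod 7 = 2, so Saturday − 2 = Thursday.
4188 mod 7 = 2, so 4188 days before a Thursday is Thursday − 2 = Tuesday.

Tuesday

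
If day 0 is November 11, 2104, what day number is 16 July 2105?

Nov 11, 2104 → Dec 11, 2104: 30 days (November has 30).
Dec 11, 2104 → Jan 11, 2105: 31 days (December has 31).
Jan 11, 2105 → Feb 11, 2105: 31 days (January has 31).
Feb 11, 2105 → Mar 11, 2105: 28 days (February has 28).
Mar 11, 2105 → Apr 11, 2105: 31 days (March has 31).
Apr 11, 2105 → May 11, 2105: 30 days (April has 30).
May 11, 2105 → Jun 11, 2105: 31 days (May has 31).
Jun 11, 2105 → Jul 11, 2105: 30 days (June has 30).
Jul 11, 2105 → Jul 16, 2105: 5 days.
Total: 247 days.

247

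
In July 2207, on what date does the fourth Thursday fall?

July 23, 2207

July 1, 2207 is a Wednesday.
The first Thursday is therefore July 2 (1 days later).
The fourth Thursday is 2 + 3×7 = July 23.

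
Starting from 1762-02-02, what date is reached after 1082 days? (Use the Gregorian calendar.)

+365 (one year) → Feb 2, 1763 (717 left).
+365 (one year) → Feb 2, 1764 (352 left).
Feb has 29 days: +28 → Mar 1, 1764 (324 left).
Mar has 31 days: +31 → Apr 1, 1764 (293 left).
Apr has 30 days: +30 → May 1, 1764 (263 left).
May has 31 days: +31 → Jun 1, 1764 (232 left).
Jun has 30 days: +30 → Jul 1, 1764 (202 left).
Jul has 31 days: +31 → Aug 1, 1764 (171 left).
Aug has 31 days: +31 → Sep 1, 1764 (140 left).
Sep has 30 days: +30 → Oct 1, 1764 (110 left).
Oct has 31 days: +31 → Nov 1, 1764 (79 left).
Nov has 30 days: +30 → Dec 1, 1764 (49 left).
Dec has 31 days: +31 → Jan 1, 1765 (18 left).
+18 → Jan 19, 1765.

January 19, 1765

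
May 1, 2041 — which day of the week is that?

Wednesday

January 1, 2041 is a Tuesday.
Jan 1, 2041 → Feb 1, 2041: 31 days (January has 31).
Feb 1, 2041 → Mar 1, 2041: 28 days (February has 28).
Mar 1, 2041 → Apr 1, 2041: 31 days (March has 31).
Apr 1, 2041 → May 1, 2041: 30 days.
Total: 120 days.
120 mod 7 = 1, so Tuesday + 1 = Wednesday.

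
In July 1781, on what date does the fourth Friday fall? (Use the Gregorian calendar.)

July 1, 1781 is a Sunday.
The first Friday is therefore July 6 (5 days later).
The fourth Friday is 6 + 3×7 = July 27.

July 27, 1781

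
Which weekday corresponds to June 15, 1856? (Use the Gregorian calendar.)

Sunday

Doomsday rule: the anchor day for the 1800s is Friday. For year 56: 56÷12 = 4 r 8, and 8÷4 = 2, so 4+8+2 = 14.
Friday + 14 ≡ Friday — that's 1856's doomsday.
In June the doomsday date is Jun 6.
Jun 15 is 9 days after Jun 6; 9 mod 7 = 2, so Friday + 2 = Sunday.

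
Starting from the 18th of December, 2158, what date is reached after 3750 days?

+365 (one year) → Dec 18, 2159 (3385 left).
+366 (one year; includes Feb 29, 2160) → Dec 18, 2160 (3019 left).
+365 (one year) → Dec 18, 2161 (2654 left).
+365 (one year) → Dec 18, 2162 (2289 left).
+365 (one year) → Dec 18, 2163 (1924 left).
+366 (one year; includes Feb 29, 2164) → Dec 18, 2164 (1558 left).
+365 (one year) → Dec 18, 2165 (1193 left).
+365 (one year) → Dec 18, 2166 (828 left).
+365 (one year) → Dec 18, 2167 (463 left).
+366 (one year; includes Feb 29, 2168) → Dec 18, 2168 (97 left).
Dec has 31 days: +14 → Jan 1, 2169 (83 left).
Jan has 31 days: +31 → Feb 1, 2169 (52 left).
Feb has 28 days: +28 → Mar 1, 2169 (24 left).
+24 → Mar 25, 2169.

March 25, 2169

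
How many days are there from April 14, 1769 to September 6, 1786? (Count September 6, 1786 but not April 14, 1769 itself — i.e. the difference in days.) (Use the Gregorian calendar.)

Apr 14, 1769 → Apr 14, 1770: 365 days.
Apr 14, 1770 → Apr 14, 1771: 365 days.
Apr 14, 1771 → Apr 14, 1772: 366 days (Feb 29, 1772 is in that span).
Apr 14, 1772 → Apr 14, 1773: 365 days.
Apr 14, 1773 → Apr 14, 1774: 365 days.
Apr 14, 1774 → Apr 14, 1775: 365 days.
Apr 14, 1775 → Apr 14, 1776: 366 days (Feb 29, 1776 is in that span).
Apr 14, 1776 → Apr 14, 1777: 365 days.
Apr 14, 1777 → Apr 14, 1778: 365 days.
Apr 14, 1778 → Apr 14, 1779: 365 days.
Apr 14, 1779 → Apr 14, 1780: 366 days (Feb 29, 1780 is in that span).
Apr 14, 1780 → Apr 14, 1781: 365 days.
Apr 14, 1781 → Apr 14, 1782: 365 days.
Apr 14, 1782 → Apr 14, 1783: 365 days.
Apr 14, 1783 → Apr 14, 1784: 366 days (Feb 29, 1784 is in that span).
Apr 14, 1784 → Apr 14, 1785: 365 days.
Apr 14, 1785 → Apr 14, 1786: 365 days.
Apr 14, 1786 → May 14, 1786: 30 days (April has 30).
May 14, 1786 → Jun 14, 1786: 31 days (May has 31).
Jun 14, 1786 → Jul 14, 1786: 30 days (June has 30).
Jul 14, 1786 → Aug 14, 1786: 31 days (July has 31).
Aug 14, 1786 → Sep 6, 1786: 23 days.
Total: 6354 days.

6354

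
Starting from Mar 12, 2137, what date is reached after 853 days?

+365 (one year) → Mar 12, 2138 (488 left).
+365 (one year) → Mar 12, 2139 (123 left).
Mar has 31 days: +20 → Apr 1, 2139 (103 left).
Apr has 30 days: +30 → May 1, 2139 (73 left).
May has 31 days: +31 → Jun 1, 2139 (42 left).
Jun has 30 days: +30 → Jul 1, 2139 (12 left).
+12 → Jul 13, 2139.

July 13, 2139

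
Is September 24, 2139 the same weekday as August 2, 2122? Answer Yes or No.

From Aug 2, 2122 to Sep 24, 2139 is 6262 days.
6262 mod 7 = 4, so they are different weekdays.
(Aug 2, 2122 is a Sunday; Sep 24, 2139 is a Thursday.)

No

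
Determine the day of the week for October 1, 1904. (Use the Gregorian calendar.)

Saturday

Doomsday rule: the anchor day for the 1900s is Wednesday. For year 04: 4÷12 = 0 r 4, and 4÷4 = 1, so 0+4+1 = 5.
Wednesday + 5 ≡ Monday — that's 1904's doomsday.
In October the doomsday date is Oct 10.
Oct 1 is 9 days before Oct 10; 9 mod 7 = 2, so Monday − 2 = Saturday.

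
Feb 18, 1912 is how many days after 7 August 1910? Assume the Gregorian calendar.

560

Aug 7, 1910 → Aug 7, 1911: 365 days.
Aug 7, 1911 → Sep 7, 1911: 31 days (August has 31).
Sep 7, 1911 → Oct 7, 1911: 30 days (September has 30).
Oct 7, 1911 → Nov 7, 1911: 31 days (October has 31).
Nov 7, 1911 → Dec 7, 1911: 30 days (November has 30).
Dec 7, 1911 → Jan 7, 1912: 31 days (December has 31).
Jan 7, 1912 → Feb 7, 1912: 31 days (January has 31).
Feb 7, 1912 → Feb 18, 1912: 11 days.
Total: 560 days.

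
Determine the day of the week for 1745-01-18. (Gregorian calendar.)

Doomsday rule: the anchor day for the 1700s is Sunday. For year 45: 45÷12 = 3 r 9, and 9÷4 = 2, so 3+9+2 = 14.
Sunday + 14 ≡ Sunday — that's 1745's doomsday.
In January the doomsday date is Jan 3 (1745 is not a leap year).
Jan 18 is 15 days after Jan 3; 15 mod 7 = 1, so Sunday + 1 = Monday.

Monday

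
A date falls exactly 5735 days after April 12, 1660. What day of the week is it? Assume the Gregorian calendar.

Wednesday

First find the weekday of Apr 12, 1660. Doomsday rule: the anchor day for the 1600s is Tuesday. For year 60: 60÷12 = 5 r 0, and 0÷4 = 0, so 5+0+0 = 5.
Tuesday + 5 ≡ Sunday — that's 1660's doomsday.
In April the doomsday date is Apr 4.
Apr 12 is 8 days after Apr 4; 8 mod 7 = 1, so Sunday + 1 = Monday.
5735 mod 7 = 2, so 5735 days after a Monday is Monday + 2 = Wednesday.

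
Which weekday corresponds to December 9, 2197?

Doomsday rule: the anchor day for the 2100s is Sunday. For year 97: 97÷12 = 8 r 1, and 1÷4 = 0, so 8+1+0 = 9.
Sunday + 9 ≡ Tuesday — that's 2197's doomsday.
In December the doomsday date is Dec 12.
Dec 9 is 3 days before Dec 12; 3 mod 7 = 3, so Tuesday − 3 = Saturday.

Saturday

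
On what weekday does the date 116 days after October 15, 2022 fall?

Wednesday

Oct 15, 2022 is a Saturday.
116 mod 7 = 4, so 116 days after a Saturday is Saturday + 4 = Wednesday.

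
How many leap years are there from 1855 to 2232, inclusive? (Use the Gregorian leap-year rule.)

Multiples of 4 in [1855,2232]: 95.
Of those, multiples of 100: 4 (not leap unless ÷400).
Multiples of 400: 1.
Leap years = 95 − 4 + 1 = 92.

92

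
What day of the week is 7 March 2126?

Thursday

Doomsday rule: the anchor day for the 2100s is Sunday. For year 26: 26÷12 = 2 r 2, and 2÷4 = 0, so 2+2+0 = 4.
Sunday + 4 ≡ Thursday — that's 2126's doomsday.
In March the doomsday date is Mar 14.
Mar 7 is 7 days before Mar 14; 7 mod 7 = 0, so Thursday − 0 = Thursday.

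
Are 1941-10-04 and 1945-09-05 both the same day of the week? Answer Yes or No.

No

From Oct 4, 1941 to Sep 5, 1945 is 1432 days.
1432 mod 7 = 4, so they are different weekdays.
(Oct 4, 1941 is a Saturday; Sep 5, 1945 is a Wednesday.)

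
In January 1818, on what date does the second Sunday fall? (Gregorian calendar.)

January 11, 1818

January 1, 1818 is a Thursday.
The first Sunday is therefore January 4 (3 days later).
The second Sunday is 4 + 1×7 = January 11.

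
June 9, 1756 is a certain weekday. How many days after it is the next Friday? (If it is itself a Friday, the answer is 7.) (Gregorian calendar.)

Jun 9, 1756 is a Wednesday.
From Wednesday to the next Friday is 2 days.

2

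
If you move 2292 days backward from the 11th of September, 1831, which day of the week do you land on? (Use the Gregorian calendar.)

Thursday

Sep 11, 1831 is a Sunday.
2292 mod 7 = 3, so 2292 days before a Sunday is Sunday − 3 = Thursday.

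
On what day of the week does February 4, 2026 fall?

Doomsday rule: the anchor day for the 2000s is Tuesday. For year 26: 26÷12 = 2 r 2, and 2÷4 = 0, so 2+2+0 = 4.
Tuesday + 4 ≡ Saturday — that's 2026's doomsday.
In February the doomsday date is Feb 28 (2026 is not a leap year).
Feb 4 is 24 days before Feb 28; 24 mod 7 = 3, so Saturday − 3 = Wednesday.

Wednesday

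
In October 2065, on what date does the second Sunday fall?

October 11, 2065

October 1, 2065 is a Thursday.
The first Sunday is therefore October 4 (3 days later).
The second Sunday is 4 + 1×7 = October 11.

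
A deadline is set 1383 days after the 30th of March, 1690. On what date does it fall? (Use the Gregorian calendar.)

+365 (one year) → Mar 30, 1691 (1018 left).
+366 (one year; includes Feb 29, 1692) → Mar 30, 1692 (652 left).
+365 (one year) → Mar 30, 1693 (287 left).
Mar has 31 days: +2 → Apr 1, 1693 (285 left).
Apr has 30 days: +30 → May 1, 1693 (255 left).
May has 31 days: +31 → Jun 1, 1693 (224 left).
Jun has 30 days: +30 → Jul 1, 1693 (194 left).
Jul has 31 days: +31 → Aug 1, 1693 (163 left).
Aug has 31 days: +31 → Sep 1, 1693 (132 left).
Sep has 30 days: +30 → Oct 1, 1693 (102 left).
Oct has 31 days: +31 → Nov 1, 1693 (71 left).
Nov has 30 days: +30 → Dec 1, 1693 (41 left).
Dec has 31 days: +31 → Jan 1, 1694 (10 left).
+10 → Jan 11, 1694.

January 11, 1694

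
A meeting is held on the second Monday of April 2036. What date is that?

April 14, 2036

April 1, 2036 is a Tuesday.
The first Monday is therefore April 7 (6 days later).
The second Monday is 7 + 1×7 = April 14.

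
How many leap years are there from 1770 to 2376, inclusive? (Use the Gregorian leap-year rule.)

Multiples of 4 in [1770,2376]: 152.
Of those, multiples of 100: 6 (not leap unless ÷400).
Multiples of 400: 1.
Leap years = 152 − 6 + 1 = 147.

147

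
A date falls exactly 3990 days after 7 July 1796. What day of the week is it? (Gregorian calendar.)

Thursday

First find the weekday of Jul 7, 1796. Doomsday rule: the anchor day for the 1700s is Sunday. For year 96: 96÷12 = 8 r 0, and 0÷4 = 0, so 8+0+0 = 8.
Sunday + 8 ≡ Monday — that's 1796's doomsday.
In July the doomsday date is Jul 11.
Jul 7 is 4 days before Jul 11; 4 mod 7 = 4, so Monday − 4 = Thursday.
3990 mod 7 = 0, so 3990 days after a Thursday is Thursday + 0 = Thursday.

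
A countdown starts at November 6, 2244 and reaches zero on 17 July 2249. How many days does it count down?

Nov 6, 2244 → Nov 6, 2245: 365 days.
Nov 6, 2245 → Nov 6, 2246: 365 days.
Nov 6, 2246 → Nov 6, 2247: 365 days.
Nov 6, 2247 → Nov 6, 2248: 366 days (Feb 29, 2248 is in that span).
Nov 6, 2248 → Dec 6, 2248: 30 days (November has 30).
Dec 6, 2248 → Jan 6, 2249: 31 days (December has 31).
Jan 6, 2249 → Feb 6, 2249: 31 days (January has 31).
Feb 6, 2249 → Mar 6, 2249: 28 days (February has 28).
Mar 6, 2249 → Apr 6, 2249: 31 days (March has 31).
Apr 6, 2249 → May 6, 2249: 30 days (April has 30).
May 6, 2249 → Jun 6, 2249: 31 days (May has 31).
Jun 6, 2249 → Jul 6, 2249: 30 days (June has 30).
Jul 6, 2249 → Jul 17, 2249: 11 days.
Total: 1714 days.

1714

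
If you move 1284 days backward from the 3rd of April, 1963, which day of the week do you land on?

Apr 3, 1963 is a Wednesday.
1284 mod 7 = 3, so 1284 days before a Wednesday is Wednesday − 3 = Sunday.

Sunday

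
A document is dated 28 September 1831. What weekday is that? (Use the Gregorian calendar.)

Wednesday

Doomsday rule: the anchor day for the 1800s is Friday. For year 31: 31÷12 = 2 r 7, and 7÷4 = 1, so 2+7+1 = 10.
Friday + 10 ≡ Monday — that's 1831's doomsday.
In September the doomsday date is Sep 5.
Sep 28 is 23 days after Sep 5; 23 mod 7 = 2, so Monday + 2 = Wednesday.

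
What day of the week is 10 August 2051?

January 1, 2051 is a Sunday.
Jan 1, 2051 → Feb 1, 2051: 31 days (January has 31).
Feb 1, 2051 → Mar 1, 2051: 28 days (February has 28).
Mar 1, 2051 → Apr 1, 2051: 31 days (March has 31).
Apr 1, 2051 → May 1, 2051: 30 days (April has 30).
May 1, 2051 → Jun 1, 2051: 31 days (May has 31).
Jun 1, 2051 → Jul 1, 2051: 30 days (June has 30).
Jul 1, 2051 → Aug 1, 2051: 31 days (July has 31).
Aug 1, 2051 → Aug 10, 2051: 9 days.
Total: 221 days.
221 mod 7 = 4, so Sunday + 4 = Thursday.

Thursday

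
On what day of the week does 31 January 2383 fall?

Doomsday rule: the anchor day for the 2300s is Wednesday. For year 83: 83÷12 = 6 r 11, and 11÷4 = 2, so 6+11+2 = 19.
Wednesday + 19 ≡ Monday — that's 2383's doomsday.
In January the doomsday date is Jan 3 (2383 is not a leap year).
Jan 31 is 28 days after Jan 3; 28 mod 7 = 0, so Monday + 0 = Monday.

Monday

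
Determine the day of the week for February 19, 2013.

Tuesday

Doomsday rule: the anchor day for the 2000s is Tuesday. For year 13: 13÷12 = 1 r 1, and 1÷4 = 0, so 1+1+0 = 2.
Tuesday + 2 ≡ Thursday — that's 2013's doomsday.
In February the doomsday date is Feb 28 (2013 is not a leap year).
Feb 19 is 9 days before Feb 28; 9 mod 7 = 2, so Thursday − 2 = Tuesday.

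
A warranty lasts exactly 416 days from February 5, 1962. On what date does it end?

+365 (one year) → Feb 5, 1963 (51 left).
Feb has 28 days: +24 → Mar 1, 1963 (27 left).
+27 → Mar 28, 1963.

March 28, 1963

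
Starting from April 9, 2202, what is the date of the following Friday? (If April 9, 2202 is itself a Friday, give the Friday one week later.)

April 16, 2202

Apr 9, 2202 is a Friday.
From Friday to the next Friday is 7 days.
Apr 9, 2202 + 7 = Apr 16, 2202.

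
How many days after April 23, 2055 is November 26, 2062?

2774

Apr 23, 2055 → Apr 23, 2056: 366 days (Feb 29, 2056 is in that span).
Apr 23, 2056 → Apr 23, 2057: 365 days.
Apr 23, 2057 → Apr 23, 2058: 365 days.
Apr 23, 2058 → Apr 23, 2059: 365 days.
Apr 23, 2059 → Apr 23, 2060: 366 days (Feb 29, 2060 is in that span).
Apr 23, 2060 → Apr 23, 2061: 365 days.
Apr 23, 2061 → Apr 23, 2062: 365 days.
Apr 23, 2062 → May 23, 2062: 30 days (April has 30).
May 23, 2062 → Jun 23, 2062: 31 days (May has 31).
Jun 23, 2062 → Jul 23, 2062: 30 days (June has 30).
Jul 23, 2062 → Aug 23, 2062: 31 days (July has 31).
Aug 23, 2062 → Sep 23, 2062: 31 days (August has 31).
Sep 23, 2062 → Oct 23, 2062: 30 days (September has 30).
Oct 23, 2062 → Nov 23, 2062: 31 days (October has 31).
Nov 23, 2062 → Nov 26, 2062: 3 days.
Total: 2774 days.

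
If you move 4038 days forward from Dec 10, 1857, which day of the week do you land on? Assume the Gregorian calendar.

Wednesday

First find the weekday of Dec 10, 1857. Doomsday rule: the anchor day for the 1800s is Friday. For year 57: 57÷12 = 4 r 9, and 9÷4 = 2, so 4+9+2 = 15.
Friday + 15 ≡ Saturday — that's 1857's doomsday.
In December the doomsday date is Dec 12.
Dec 10 is 2 days before Dec 12; 2 mod 7 = 2, so Saturday − 2 = Thursday.
4038 mod 7 = 6, so 4038 days after a Thursday is Thursday + 6 = Wednesday.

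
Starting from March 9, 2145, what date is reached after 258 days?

November 22, 2145

Mar has 31 days: +23 → Apr 1, 2145 (235 left).
Apr has 30 days: +30 → May 1, 2145 (205 left).
May has 31 days: +31 → Jun 1, 2145 (174 left).
Jun has 30 days: +30 → Jul 1, 2145 (144 left).
Jul has 31 days: +31 → Aug 1, 2145 (113 left).
Aug has 31 days: +31 → Sep 1, 2145 (82 left).
Sep has 30 days: +30 → Oct 1, 2145 (52 left).
Oct has 31 days: +31 → Nov 1, 2145 (21 left).
+21 → Nov 22, 2145.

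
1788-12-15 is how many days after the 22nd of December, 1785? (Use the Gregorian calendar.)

Dec 22, 1785 → Dec 22, 1786: 365 days.
Dec 22, 1786 → Dec 22, 1787: 365 days.
Dec 22, 1787 → Jan 22, 1788: 31 days (December has 31).
Jan 22, 1788 → Feb 22, 1788: 31 days (January has 31).
Feb 22, 1788 → Mar 22, 1788: 29 days (February has 29).
Mar 22, 1788 → Apr 22, 1788: 31 days (March has 31).
Apr 22, 1788 → May 22, 1788: 30 days (April has 30).
May 22, 1788 → Jun 22, 1788: 31 days (May has 31).
Jun 22, 1788 → Jul 22, 1788: 30 days (June has 30).
Jul 22, 1788 → Aug 22, 1788: 31 days (July has 31).
Aug 22, 1788 → Sep 22, 1788: 31 days (August has 31).
Sep 22, 1788 → Oct 22, 1788: 30 days (September has 30).
Oct 22, 1788 → Nov 22, 1788: 31 days (October has 31).
Nov 22, 1788 → Dec 15, 1788: 23 days.
Total: 1089 days.

1089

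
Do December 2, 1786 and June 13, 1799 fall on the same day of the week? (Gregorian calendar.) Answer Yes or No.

From Dec 2, 1786 to Jun 13, 1799 is 4576 days.
4576 mod 7 = 5, so they are different weekdays.
(Dec 2, 1786 is a Saturday; Jun 13, 1799 is a Thursday.)

No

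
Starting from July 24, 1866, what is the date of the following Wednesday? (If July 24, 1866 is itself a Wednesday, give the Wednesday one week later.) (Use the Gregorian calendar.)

July 25, 1866

Jul 24, 1866 is a Tuesday.
From Tuesday to the next Wednesday is 1 day.
Jul 24, 1866 + 1 = Jul 25, 1866.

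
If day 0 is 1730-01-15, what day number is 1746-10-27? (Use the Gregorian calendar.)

6129

Jan 15, 1730 → Jan 15, 1731: 365 days.
Jan 15, 1731 → Jan 15, 1732: 365 days.
Jan 15, 1732 → Jan 15, 1733: 366 days (Feb 29, 1732 is in that span).
Jan 15, 1733 → Jan 15, 1734: 365 days.
Jan 15, 1734 → Jan 15, 1735: 365 days.
Jan 15, 1735 → Jan 15, 1736: 365 days.
Jan 15, 1736 → Jan 15, 1737: 366 days (Feb 29, 1736 is in that span).
Jan 15, 1737 → Jan 15, 1738: 365 days.
Jan 15, 1738 → Jan 15, 1739: 365 days.
Jan 15, 1739 → Jan 15, 1740: 365 days.
Jan 15, 1740 → Jan 15, 1741: 366 days (Feb 29, 1740 is in that span).
Jan 15, 1741 → Jan 15, 1742: 365 days.
Jan 15, 1742 → Jan 15, 1743: 365 days.
Jan 15, 1743 → Jan 15, 1744: 365 days.
Jan 15, 1744 → Jan 15, 1745: 366 days (Feb 29, 1744 is in that span).
Jan 15, 1745 → Jan 15, 1746: 365 days.
Jan 15, 1746 → Feb 15, 1746: 31 days (January has 31).
Feb 15, 1746 → Mar 15, 1746: 28 days (February has 28).
Mar 15, 1746 → Apr 15, 1746: 31 days (March has 31).
Apr 15, 1746 → May 15, 1746: 30 days (April has 30).
May 15, 1746 → Jun 15, 1746: 31 days (May has 31).
Jun 15, 1746 → Jul 15, 1746: 30 days (June has 30).
Jul 15, 1746 → Aug 15, 1746: 31 days (July has 31).
Aug 15, 1746 → Sep 15, 1746: 31 days (August has 31).
Sep 15, 1746 → Oct 15, 1746: 30 days (September has 30).
Oct 15, 1746 → Oct 27, 1746: 12 days.
Total: 6129 days.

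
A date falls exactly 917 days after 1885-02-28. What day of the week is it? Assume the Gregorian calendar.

Saturday

Feb 28, 1885 is a Saturday.
917 mod 7 = 0, so 917 days after a Saturday is Saturday + 0 = Saturday.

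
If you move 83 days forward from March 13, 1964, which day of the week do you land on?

Thursday

Mar 13, 1964 is a Friday.
83 mod 7 = 6, so 83 days after a Friday is Friday + 6 = Thursday.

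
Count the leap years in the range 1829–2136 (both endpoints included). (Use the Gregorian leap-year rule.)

Multiples of 4 in [1829,2136]: 77.
Of those, multiples of 100: 3 (not leap unless ÷400).
Multiples of 400: 1.
Leap years = 77 − 3 + 1 = 75.

75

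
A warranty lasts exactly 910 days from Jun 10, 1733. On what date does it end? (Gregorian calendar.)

December 7, 1735

+365 (one year) → Jun 10, 1734 (545 left).
+365 (one year) → Jun 10, 1735 (180 left).
Jun has 30 days: +21 → Jul 1, 1735 (159 left).
Jul has 31 days: +31 → Aug 1, 1735 (128 left).
Aug has 31 days: +31 → Sep 1, 1735 (97 left).
Sep has 30 days: +30 → Oct 1, 1735 (67 left).
Oct has 31 days: +31 → Nov 1, 1735 (36 left).
Nov has 30 days: +30 → Dec 1, 1735 (6 left).
+6 → Dec 7, 1735.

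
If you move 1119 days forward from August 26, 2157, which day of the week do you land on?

First find the weekday of Aug 26, 2157. Doomsday rule: the anchor day for the 2100s is Sunday. For year 57: 57÷12 = 4 r 9, and 9÷4 = 2, so 4+9+2 = 15.
Sunday + 15 ≡ Monday — that's 2157's doomsday.
In August the doomsday date is Aug 8.
Aug 26 is 18 days after Aug 8; 18 mod 7 = 4, so Monday + 4 = Friday.
1119 mod 7 = 6, so 1119 days after a Friday is Friday + 6 = Thursday.

Thursday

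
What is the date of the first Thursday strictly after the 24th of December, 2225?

December 29, 2225

Dec 24, 2225 is a Saturday.
From Saturday to the next Thursday is 5 days.
Dec 24, 2225 + 5 = Dec 29, 2225.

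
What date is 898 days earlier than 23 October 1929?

−365 (one year) → Oct 23, 1928 (533 left).
−366 (one year; includes Feb 29, 1928) → Oct 23, 1927 (167 left).
−23 → Sep 30, 1927 (end of Sep, 30 days; 144 left).
−30 → Aug 31, 1927 (end of Aug, 31 days; 114 left).
−31 → Jul 31, 1927 (end of Jul, 31 days; 83 left).
−31 → Jun 30, 1927 (end of Jun, 30 days; 52 left).
−30 → May 31, 1927 (end of May, 31 days; 22 left).
−22 → May 9, 1927.

May 9, 1927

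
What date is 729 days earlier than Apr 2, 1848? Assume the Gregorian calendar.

−366 (one year; includes Feb 29, 1848) → Apr 2, 1847 (363 left).
−2 → Mar 31, 1847 (end of Mar, 31 days; 361 left).
−31 → Feb 28, 1847 (end of Feb, 28 days; 330 left).
−28 → Jan 31, 1847 (end of Jan, 31 days; 302 left).
−31 → Dec 31, 1846 (end of Dec, 31 days; 271 left).
−31 → Nov 30, 1846 (end of Nov, 30 days; 240 left).
−30 → Oct 31, 1846 (end of Oct, 31 days; 210 left).
−31 → Sep 30, 1846 (end of Sep, 30 days; 179 left).
−30 → Aug 31, 1846 (end of Aug, 31 days; 149 left).
−31 → Jul 31, 1846 (end of Jul, 31 days; 118 left).
−31 → Jun 30, 1846 (end of Jun, 30 days; 87 left).
−30 → May 31, 1846 (end of May, 31 days; 57 left).
−31 → Apr 30, 1846 (end of Apr, 30 days; 26 left).
−26 → Apr 4, 1846.

April 4, 1846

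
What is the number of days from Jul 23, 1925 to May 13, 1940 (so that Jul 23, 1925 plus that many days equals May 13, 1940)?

5408

Jul 23, 1925 → Jul 23, 1926: 365 days.
Jul 23, 1926 → Jul 23, 1927: 365 days.
Jul 23, 1927 → Jul 23, 1928: 366 days (Feb 29, 1928 is in that span).
Jul 23, 1928 → Jul 23, 1929: 365 days.
Jul 23, 1929 → Jul 23, 1930: 365 days.
Jul 23, 1930 → Jul 23, 1931: 365 days.
Jul 23, 1931 → Jul 23, 1932: 366 days (Feb 29, 1932 is in that span).
Jul 23, 1932 → Jul 23, 1933: 365 days.
Jul 23, 1933 → Jul 23, 1934: 365 days.
Jul 23, 1934 → Jul 23, 1935: 365 days.
Jul 23, 1935 → Jul 23, 1936: 366 days (Feb 29, 1936 is in that span).
Jul 23, 1936 → Jul 23, 1937: 365 days.
Jul 23, 1937 → Jul 23, 1938: 365 days.
Jul 23, 1938 → Jul 23, 1939: 365 days.
Jul 23, 1939 → Aug 23, 1939: 31 days (July has 31).
Aug 23, 1939 → Sep 23, 1939: 31 days (August has 31).
Sep 23, 1939 → Oct 23, 1939: 30 days (September has 30).
Oct 23, 1939 → Nov 23, 1939: 31 days (October has 31).
Nov 23, 1939 → Dec 23, 1939: 30 days (November has 30).
Dec 23, 1939 → Jan 23, 1940: 31 days (December has 31).
Jan 23, 1940 → Feb 23, 1940: 31 days (January has 31).
Feb 23, 1940 → Mar 23, 1940: 29 days (February has 29).
Mar 23, 1940 → Apr 23, 1940: 31 days (March has 31).
Apr 23, 1940 → May 13, 1940: 20 days.
Total: 5408 days.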